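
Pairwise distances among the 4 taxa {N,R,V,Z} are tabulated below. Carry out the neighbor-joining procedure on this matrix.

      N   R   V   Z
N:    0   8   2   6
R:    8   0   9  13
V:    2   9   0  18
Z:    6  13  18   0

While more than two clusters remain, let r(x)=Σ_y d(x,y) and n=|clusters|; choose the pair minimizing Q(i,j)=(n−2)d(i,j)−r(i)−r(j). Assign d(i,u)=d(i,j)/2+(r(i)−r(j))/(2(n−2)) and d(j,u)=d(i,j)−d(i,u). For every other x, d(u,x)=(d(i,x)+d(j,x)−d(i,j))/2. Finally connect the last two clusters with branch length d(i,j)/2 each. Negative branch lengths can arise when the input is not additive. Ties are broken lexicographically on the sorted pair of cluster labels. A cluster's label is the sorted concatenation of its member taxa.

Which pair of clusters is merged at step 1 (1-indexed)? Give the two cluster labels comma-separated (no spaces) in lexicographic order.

1. join N+V (d=2, Q=-41) ⇒ NV; edges |N|=-9/4, |V|=17/4
  updated: d(NV,R)=15/2, d(NV,Z)=11
2. join NV+R (d=15/2, Q=-63/2) ⇒ NRV; edges |NV|=11/4, |R|=19/4
  updated: d(NRV,Z)=33/4
3. join NRV+Z (d=33/4) ⇒ NRVZ; edges |NRV|=33/8, |Z|=33/8
final tree: (((N:-9/4,V:17/4):11/4,R:19/4):33/8,Z:33/8)
total length: 71/4

N,V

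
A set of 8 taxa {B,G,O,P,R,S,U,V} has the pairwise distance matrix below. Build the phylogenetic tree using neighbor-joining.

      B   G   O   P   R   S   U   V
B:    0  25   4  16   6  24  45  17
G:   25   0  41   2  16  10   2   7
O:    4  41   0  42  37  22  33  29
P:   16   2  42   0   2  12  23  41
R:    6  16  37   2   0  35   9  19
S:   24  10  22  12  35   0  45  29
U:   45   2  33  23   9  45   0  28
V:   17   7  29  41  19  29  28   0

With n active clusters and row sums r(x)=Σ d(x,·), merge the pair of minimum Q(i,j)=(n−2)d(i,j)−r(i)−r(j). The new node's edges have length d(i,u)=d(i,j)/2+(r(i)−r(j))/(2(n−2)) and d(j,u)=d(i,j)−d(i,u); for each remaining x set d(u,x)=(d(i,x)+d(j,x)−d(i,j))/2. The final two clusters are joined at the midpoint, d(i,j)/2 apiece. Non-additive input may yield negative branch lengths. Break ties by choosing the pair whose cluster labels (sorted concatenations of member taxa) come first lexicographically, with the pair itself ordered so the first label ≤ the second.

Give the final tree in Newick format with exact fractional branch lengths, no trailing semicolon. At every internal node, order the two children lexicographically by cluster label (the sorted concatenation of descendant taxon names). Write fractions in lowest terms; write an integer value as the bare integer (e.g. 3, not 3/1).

((((((B:-47/12,O:95/12):219/20,S:201/20):117/32,V:347/32):213/32,(P:35/16,R:-3/16):209/32):127/32,G:-95/16):127/32,U:127/32)

step 1: merge (B,O) at d=4, Q=-321; branch lengths B→-47/12, O→95/12; new cluster BO
  updated: d(BO,G)=31, d(BO,P)=27, d(BO,R)=39/2, d(BO,S)=21, d(BO,U)=37, d(BO,V)=21
step 2: merge (BO,S) at d=21, Q=-407/2; branch lengths BO→219/20, S→201/20; new cluster BOS
  updated: d(BOS,G)=10, d(BOS,P)=9, d(BOS,R)=67/4, d(BOS,U)=61/2, d(BOS,V)=29/2
step 3: merge (BOS,V) at d=29/2, Q=-529/4; branch lengths BOS→117/32, V→347/32; new cluster BOSV
  updated: d(BOSV,G)=5/4, d(BOSV,P)=71/4, d(BOSV,R)=85/8, d(BOSV,U)=22
step 4: merge (P,R) at d=2, Q=-611/8; branch lengths P→35/16, R→-3/16; new cluster PR
  updated: d(BOSV,PR)=211/16, d(G,PR)=8, d(PR,U)=15
step 5: merge (BOSV,PR) at d=211/16, Q=-185/4; branch lengths BOSV→213/32, PR→209/32; new cluster BOPRSV
  updated: d(BOPRSV,G)=-63/32, d(BOPRSV,U)=381/32
step 6: merge (BOPRSV,G) at d=-63/32, Q=-191/16; branch lengths BOPRSV→127/32, G→-95/16; new cluster BGOPRSV
  updated: d(BGOPRSV,U)=127/16
step 7: merge (BGOPRSV,U) at d=127/16; branch lengths BGOPRSV→127/32, U→127/32; new cluster BGOPRSUV
final tree: ((((((B:-47/12,O:95/12):219/20,S:201/20):117/32,V:347/32):213/32,(P:35/16,R:-3/16):209/32):127/32,G:-95/16):127/32,U:127/32)
total length: 1941/32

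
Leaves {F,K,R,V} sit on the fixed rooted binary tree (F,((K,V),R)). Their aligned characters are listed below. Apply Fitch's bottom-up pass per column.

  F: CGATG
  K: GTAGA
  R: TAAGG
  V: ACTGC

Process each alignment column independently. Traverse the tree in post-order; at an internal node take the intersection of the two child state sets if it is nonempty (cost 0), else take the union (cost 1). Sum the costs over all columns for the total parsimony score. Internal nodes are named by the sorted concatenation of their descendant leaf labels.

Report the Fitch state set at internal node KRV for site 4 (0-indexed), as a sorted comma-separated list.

site 0, node KV: K={G} ∪ V={A} → {A,G} (+1)
site 0, node KRV: KV={A,G} ∪ R={T} → {A,G,T} (+1)
site 0, node FKRV: F={C} ∪ KRV={A,G,T} → {A,C,G,T} (+1)
site 1, node KV: K={T} ∪ V={C} → {C,T} (+1)
site 1, node KRV: KV={C,T} ∪ R={A} → {A,C,T} (+1)
site 1, node FKRV: F={G} ∪ KRV={A,C,T} → {A,C,G,T} (+1)
site 2, node KV: K={A} ∪ V={T} → {A,T} (+1)
site 2, node KRV: KV={A,T} ∩ R={A} → {A} (+0)
site 2, node FKRV: F={A} ∩ KRV={A} → {A} (+0)
site 3, node KV: K={G} ∩ V={G} → {G} (+0)
site 3, node KRV: KV={G} ∩ R={G} → {G} (+0)
site 3, node FKRV: F={T} ∪ KRV={G} → {G,T} (+1)
site 4, node KV: K={A} ∪ V={C} → {A,C} (+1)
site 4, node KRV: KV={A,C} ∪ R={G} → {A,C,G} (+1)
site 4, node FKRV: F={G} ∩ KRV={A,C,G} → {G} (+0)
per-site changes: [3, 3, 1, 1, 2]; total = 10

A,C,G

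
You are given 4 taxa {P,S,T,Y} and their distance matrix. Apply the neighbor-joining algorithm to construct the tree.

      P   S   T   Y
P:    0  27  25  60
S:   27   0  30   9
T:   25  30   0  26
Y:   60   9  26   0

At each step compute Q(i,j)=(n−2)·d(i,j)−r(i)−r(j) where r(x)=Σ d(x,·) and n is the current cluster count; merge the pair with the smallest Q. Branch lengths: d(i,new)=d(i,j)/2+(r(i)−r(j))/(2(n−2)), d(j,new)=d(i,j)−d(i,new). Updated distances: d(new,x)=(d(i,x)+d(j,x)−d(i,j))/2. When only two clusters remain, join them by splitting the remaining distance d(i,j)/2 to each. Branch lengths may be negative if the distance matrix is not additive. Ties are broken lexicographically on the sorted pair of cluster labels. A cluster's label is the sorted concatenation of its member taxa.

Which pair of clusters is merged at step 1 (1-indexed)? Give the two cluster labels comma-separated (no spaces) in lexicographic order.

P,T

1. join P+T (d=25, Q=-143) ⇒ PT; edges |P|=81/4, |T|=19/4
  updated: d(PT,S)=16, d(PT,Y)=61/2
2. join PT+S (d=16, Q=-111/2) ⇒ PST; edges |PT|=75/4, |S|=-11/4
  updated: d(PST,Y)=47/4
3. join PST+Y (d=47/4) ⇒ PSTY; edges |PST|=47/8, |Y|=47/8
final tree: (((P:81/4,T:19/4):75/4,S:-11/4):47/8,Y:47/8)
total length: 211/4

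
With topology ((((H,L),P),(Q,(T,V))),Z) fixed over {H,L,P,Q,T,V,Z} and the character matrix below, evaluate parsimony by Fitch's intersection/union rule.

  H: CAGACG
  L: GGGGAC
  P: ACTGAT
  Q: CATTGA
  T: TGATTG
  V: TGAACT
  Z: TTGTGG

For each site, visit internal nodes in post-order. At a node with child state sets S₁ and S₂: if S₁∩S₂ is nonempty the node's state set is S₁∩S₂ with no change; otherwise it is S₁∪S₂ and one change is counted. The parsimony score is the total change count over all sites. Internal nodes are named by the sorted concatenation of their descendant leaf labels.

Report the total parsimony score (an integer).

HL@0: {C} ∪ {G} = {C,G} (union, +1)
HLP@0: {C,G} ∪ {A} = {A,C,G} (union, +1)
TV@0: {T} ∩ {T} = {T} (intersection, +0)
QTV@0: {C} ∪ {T} = {C,T} (union, +1)
HLPQTV@0: {A,C,G} ∩ {C,T} = {C} (intersection, +0)
HLPQTVZ@0: {C} ∪ {T} = {C,T} (union, +1)
HL@1: {A} ∪ {G} = {A,G} (union, +1)
HLP@1: {A,G} ∪ {C} = {A,C,G} (union, +1)
TV@1: {G} ∩ {G} = {G} (intersection, +0)
QTV@1: {A} ∪ {G} = {A,G} (union, +1)
HLPQTV@1: {A,C,G} ∩ {A,G} = {A,G} (intersection, +0)
HLPQTVZ@1: {A,G} ∪ {T} = {A,G,T} (union, +1)
HL@2: {G} ∩ {G} = {G} (intersection, +0)
HLP@2: {G} ∪ {T} = {G,T} (union, +1)
TV@2: {A} ∩ {A} = {A} (intersection, +0)
QTV@2: {T} ∪ {A} = {A,T} (union, +1)
HLPQTV@2: {G,T} ∩ {A,T} = {T} (intersection, +0)
HLPQTVZ@2: {T} ∪ {G} = {G,T} (union, +1)
HL@3: {A} ∪ {G} = {A,G} (union, +1)
HLP@3: {A,G} ∩ {G} = {G} (intersection, +0)
TV@3: {T} ∪ {A} = {A,T} (union, +1)
QTV@3: {T} ∩ {A,T} = {T} (intersection, +0)
HLPQTV@3: {G} ∪ {T} = {G,T} (union, +1)
HLPQTVZ@3: {G,T} ∩ {T} = {T} (intersection, +0)
HL@4: {C} ∪ {A} = {A,C} (union, +1)
HLP@4: {A,C} ∩ {A} = {A} (intersection, +0)
TV@4: {T} ∪ {C} = {C,T} (union, +1)
QTV@4: {G} ∪ {C,T} = {C,G,T} (union, +1)
HLPQTV@4: {A} ∪ {C,G,T} = {A,C,G,T} (union, +1)
HLPQTVZ@4: {A,C,G,T} ∩ {G} = {G} (intersection, +0)
HL@5: {G} ∪ {C} = {C,G} (union, +1)
HLP@5: {C,G} ∪ {T} = {C,G,T} (union, +1)
TV@5: {G} ∪ {T} = {G,T} (union, +1)
QTV@5: {A} ∪ {G,T} = {A,G,T} (union, +1)
HLPQTV@5: {C,G,T} ∩ {A,G,T} = {G,T} (intersection, +0)
HLPQTVZ@5: {G,T} ∩ {G} = {G} (intersection, +0)
per-site changes: [4, 4, 3, 3, 4, 4]; total = 22

22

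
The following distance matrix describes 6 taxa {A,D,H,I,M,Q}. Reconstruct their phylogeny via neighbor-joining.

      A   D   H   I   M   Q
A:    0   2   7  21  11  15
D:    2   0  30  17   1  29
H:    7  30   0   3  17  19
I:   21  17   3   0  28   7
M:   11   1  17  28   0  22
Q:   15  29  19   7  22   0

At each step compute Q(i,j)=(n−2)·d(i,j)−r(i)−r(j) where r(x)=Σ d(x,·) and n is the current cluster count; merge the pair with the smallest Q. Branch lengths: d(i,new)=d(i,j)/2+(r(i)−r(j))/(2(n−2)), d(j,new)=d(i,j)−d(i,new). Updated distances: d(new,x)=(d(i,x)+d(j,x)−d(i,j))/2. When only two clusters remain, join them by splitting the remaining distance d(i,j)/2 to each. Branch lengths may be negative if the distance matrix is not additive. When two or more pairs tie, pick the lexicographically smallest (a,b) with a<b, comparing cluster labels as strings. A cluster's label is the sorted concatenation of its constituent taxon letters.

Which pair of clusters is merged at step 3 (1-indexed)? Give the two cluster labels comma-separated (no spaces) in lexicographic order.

ADM,H

iteration 1: select D,M (d=1, Q=-154); attach at lengths (1/2, 1/2); label the merged cluster DM
  updated: d(A,DM)=6, d(DM,H)=23, d(DM,I)=22, d(DM,Q)=25
iteration 2: select A,DM (d=6, Q=-107); attach at lengths (-3/2, 15/2); label the merged cluster ADM
  updated: d(ADM,H)=12, d(ADM,I)=37/2, d(ADM,Q)=17
iteration 3: select ADM,H (d=12, Q=-115/2); attach at lengths (75/8, 21/8); label the merged cluster ADHM
  updated: d(ADHM,I)=19/4, d(ADHM,Q)=12
iteration 4: select ADHM,I (d=19/4, Q=-95/4); attach at lengths (39/8, -1/8); label the merged cluster ADHIM
  updated: d(ADHIM,Q)=57/8
iteration 5: select ADHIM,Q (d=57/8); attach at lengths (57/16, 57/16); label the merged cluster ADHIMQ
final tree: ((((A:-3/2,(D:1/2,M:1/2):15/2):75/8,H:21/8):39/8,I:-1/8):57/16,Q:57/16)
total length: 247/8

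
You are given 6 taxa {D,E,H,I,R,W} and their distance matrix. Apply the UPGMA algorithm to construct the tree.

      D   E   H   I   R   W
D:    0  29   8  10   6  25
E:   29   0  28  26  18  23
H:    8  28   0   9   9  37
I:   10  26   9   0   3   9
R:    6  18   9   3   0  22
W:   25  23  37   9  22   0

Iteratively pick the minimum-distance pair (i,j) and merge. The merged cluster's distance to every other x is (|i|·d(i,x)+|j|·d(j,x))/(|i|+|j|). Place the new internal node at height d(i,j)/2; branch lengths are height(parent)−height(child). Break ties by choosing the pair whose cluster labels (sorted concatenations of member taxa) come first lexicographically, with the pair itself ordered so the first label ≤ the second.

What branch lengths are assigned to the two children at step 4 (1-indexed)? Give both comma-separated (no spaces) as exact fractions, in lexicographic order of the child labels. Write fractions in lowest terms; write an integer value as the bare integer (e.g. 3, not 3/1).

23/2,23/2

iteration 1: select I,R (d=3); attach at lengths (3/2, 3/2); label the merged cluster IR
  updated: d(D,IR)=8, d(E,IR)=22, d(H,IR)=9, d(IR,W)=31/2
iteration 2: select D,H (d=8); attach at lengths (4, 4); label the merged cluster DH
  updated: d(DH,E)=57/2, d(DH,IR)=17/2, d(DH,W)=31
iteration 3: select DH,IR (d=17/2); attach at lengths (1/4, 11/4); label the merged cluster DHIR
  updated: d(DHIR,E)=101/4, d(DHIR,W)=93/4
iteration 4: select E,W (d=23); attach at lengths (23/2, 23/2); label the merged cluster EW
  updated: d(DHIR,EW)=97/4
iteration 5: select DHIR,EW (d=97/4); attach at lengths (63/8, 5/8); label the merged cluster DEHIRW
final tree: (((D:4,H:4):1/4,(I:3/2,R:3/2):11/4):63/8,(E:23/2,W:23/2):5/8)
total length: 91/2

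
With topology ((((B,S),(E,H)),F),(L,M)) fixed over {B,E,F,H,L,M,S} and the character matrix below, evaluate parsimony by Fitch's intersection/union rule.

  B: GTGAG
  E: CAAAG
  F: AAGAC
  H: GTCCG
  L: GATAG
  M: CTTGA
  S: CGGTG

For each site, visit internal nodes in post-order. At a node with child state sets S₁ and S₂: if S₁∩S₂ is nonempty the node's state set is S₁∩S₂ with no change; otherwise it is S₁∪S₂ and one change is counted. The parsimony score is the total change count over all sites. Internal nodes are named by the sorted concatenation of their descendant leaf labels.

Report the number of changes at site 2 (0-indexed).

3

[col 0] BS: children B:{G}, S:{C} ∪→ {C,G}; cost 1
[col 0] EH: children E:{C}, H:{G} ∪→ {C,G}; cost 1
[col 0] BEHS: children BS:{C,G}, EH:{C,G} ∩→ {C,G}; cost 0
[col 0] BEFHS: children BEHS:{C,G}, F:{A} ∪→ {A,C,G}; cost 1
[col 0] LM: children L:{G}, M:{C} ∪→ {C,G}; cost 1
[col 0] BEFHLMS: children BEFHS:{A,C,G}, LM:{C,G} ∩→ {C,G}; cost 0
[col 1] BS: children B:{T}, S:{G} ∪→ {G,T}; cost 1
[col 1] EH: children E:{A}, H:{T} ∪→ {A,T}; cost 1
[col 1] BEHS: children BS:{G,T}, EH:{A,T} ∩→ {T}; cost 0
[col 1] BEFHS: children BEHS:{T}, F:{A} ∪→ {A,T}; cost 1
[col 1] LM: children L:{A}, M:{T} ∪→ {A,T}; cost 1
[col 1] BEFHLMS: children BEFHS:{A,T}, LM:{A,T} ∩→ {A,T}; cost 0
[col 2] BS: children B:{G}, S:{G} ∩→ {G}; cost 0
[col 2] EH: children E:{A}, H:{C} ∪→ {A,C}; cost 1
[col 2] BEHS: children BS:{G}, EH:{A,C} ∪→ {A,C,G}; cost 1
[col 2] BEFHS: children BEHS:{A,C,G}, F:{G} ∩→ {G}; cost 0
[col 2] LM: children L:{T}, M:{T} ∩→ {T}; cost 0
[col 2] BEFHLMS: children BEFHS:{G}, LM:{T} ∪→ {G,T}; cost 1
[col 3] BS: children B:{A}, S:{T} ∪→ {A,T}; cost 1
[col 3] EH: children E:{A}, H:{C} ∪→ {A,C}; cost 1
[col 3] BEHS: children BS:{A,T}, EH:{A,C} ∩→ {A}; cost 0
[col 3] BEFHS: children BEHS:{A}, F:{A} ∩→ {A}; cost 0
[col 3] LM: children L:{A}, M:{G} ∪→ {A,G}; cost 1
[col 3] BEFHLMS: children BEFHS:{A}, LM:{A,G} ∩→ {A}; cost 0
[col 4] BS: children B:{G}, S:{G} ∩→ {G}; cost 0
[col 4] EH: children E:{G}, H:{G} ∩→ {G}; cost 0
[col 4] BEHS: children BS:{G}, EH:{G} ∩→ {G}; cost 0
[col 4] BEFHS: children BEHS:{G}, F:{C} ∪→ {C,G}; cost 1
[col 4] LM: children L:{G}, M:{A} ∪→ {A,G}; cost 1
[col 4] BEFHLMS: children BEFHS:{C,G}, LM:{A,G} ∩→ {G}; cost 0
per-site changes: [4, 4, 3, 3, 2]; total = 16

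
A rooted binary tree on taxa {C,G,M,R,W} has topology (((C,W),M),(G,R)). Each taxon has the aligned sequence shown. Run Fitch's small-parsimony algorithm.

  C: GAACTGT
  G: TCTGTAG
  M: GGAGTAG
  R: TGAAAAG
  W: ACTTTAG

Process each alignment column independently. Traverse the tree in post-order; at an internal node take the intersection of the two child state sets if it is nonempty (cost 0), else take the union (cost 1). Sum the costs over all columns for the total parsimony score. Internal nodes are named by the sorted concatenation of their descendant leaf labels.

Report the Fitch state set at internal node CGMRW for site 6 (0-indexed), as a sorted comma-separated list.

G

CW@0: {G} ∪ {A} = {A,G} (union, +1)
CMW@0: {A,G} ∩ {G} = {G} (intersection, +0)
GR@0: {T} ∩ {T} = {T} (intersection, +0)
CGMRW@0: {G} ∪ {T} = {G,T} (union, +1)
CW@1: {A} ∪ {C} = {A,C} (union, +1)
CMW@1: {A,C} ∪ {G} = {A,C,G} (union, +1)
GR@1: {C} ∪ {G} = {C,G} (union, +1)
CGMRW@1: {A,C,G} ∩ {C,G} = {C,G} (intersection, +0)
CW@2: {A} ∪ {T} = {A,T} (union, +1)
CMW@2: {A,T} ∩ {A} = {A} (intersection, +0)
GR@2: {T} ∪ {A} = {A,T} (union, +1)
CGMRW@2: {A} ∩ {A,T} = {A} (intersection, +0)
CW@3: {C} ∪ {T} = {C,T} (union, +1)
CMW@3: {C,T} ∪ {G} = {C,G,T} (union, +1)
GR@3: {G} ∪ {A} = {A,G} (union, +1)
CGMRW@3: {C,G,T} ∩ {A,G} = {G} (intersection, +0)
CW@4: {T} ∩ {T} = {T} (intersection, +0)
CMW@4: {T} ∩ {T} = {T} (intersection, +0)
GR@4: {T} ∪ {A} = {A,T} (union, +1)
CGMRW@4: {T} ∩ {A,T} = {T} (intersection, +0)
CW@5: {G} ∪ {A} = {A,G} (union, +1)
CMW@5: {A,G} ∩ {A} = {A} (intersection, +0)
GR@5: {A} ∩ {A} = {A} (intersection, +0)
CGMRW@5: {A} ∩ {A} = {A} (intersection, +0)
CW@6: {T} ∪ {G} = {G,T} (union, +1)
CMW@6: {G,T} ∩ {G} = {G} (intersection, +0)
GR@6: {G} ∩ {G} = {G} (intersection, +0)
CGMRW@6: {G} ∩ {G} = {G} (intersection, +0)
per-site changes: [2, 3, 2, 3, 1, 1, 1]; total = 13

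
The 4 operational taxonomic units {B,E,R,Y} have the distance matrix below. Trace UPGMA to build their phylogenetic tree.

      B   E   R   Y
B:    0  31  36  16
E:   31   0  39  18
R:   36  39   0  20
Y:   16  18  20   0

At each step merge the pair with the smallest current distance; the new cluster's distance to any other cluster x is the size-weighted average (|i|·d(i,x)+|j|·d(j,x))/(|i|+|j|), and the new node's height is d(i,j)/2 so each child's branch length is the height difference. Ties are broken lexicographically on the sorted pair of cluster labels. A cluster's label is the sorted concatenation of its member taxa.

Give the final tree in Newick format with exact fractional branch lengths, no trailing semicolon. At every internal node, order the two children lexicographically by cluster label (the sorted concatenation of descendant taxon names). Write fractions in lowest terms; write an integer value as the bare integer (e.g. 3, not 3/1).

(((B:8,Y:8):17/4,E:49/4):43/12,R:95/6)

1. join B+Y (d=16) ⇒ BY; edges |B|=8, |Y|=8
  updated: d(BY,E)=49/2, d(BY,R)=28
2. join BY+E (d=49/2) ⇒ BEY; edges |BY|=17/4, |E|=49/4
  updated: d(BEY,R)=95/3
3. join BEY+R (d=95/3) ⇒ BERY; edges |BEY|=43/12, |R|=95/6
final tree: (((B:8,Y:8):17/4,E:49/4):43/12,R:95/6)
total length: 623/12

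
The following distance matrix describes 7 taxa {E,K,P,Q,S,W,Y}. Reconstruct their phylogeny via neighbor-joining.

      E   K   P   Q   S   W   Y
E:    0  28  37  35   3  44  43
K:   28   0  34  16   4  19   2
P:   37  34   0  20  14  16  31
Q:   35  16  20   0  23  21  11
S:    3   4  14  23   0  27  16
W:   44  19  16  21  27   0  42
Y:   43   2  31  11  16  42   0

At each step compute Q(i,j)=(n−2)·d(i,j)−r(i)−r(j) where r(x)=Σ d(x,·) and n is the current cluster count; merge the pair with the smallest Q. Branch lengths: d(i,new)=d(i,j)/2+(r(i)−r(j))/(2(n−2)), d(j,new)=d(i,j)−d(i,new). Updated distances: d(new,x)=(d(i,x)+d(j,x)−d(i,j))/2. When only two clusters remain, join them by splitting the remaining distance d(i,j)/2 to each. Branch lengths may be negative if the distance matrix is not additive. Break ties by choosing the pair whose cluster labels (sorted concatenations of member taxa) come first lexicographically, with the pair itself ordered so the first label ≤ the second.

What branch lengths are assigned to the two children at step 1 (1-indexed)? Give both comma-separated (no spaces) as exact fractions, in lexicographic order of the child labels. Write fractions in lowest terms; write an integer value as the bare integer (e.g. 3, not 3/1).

iteration 1: select E,S (d=3, Q=-262); attach at lengths (59/5, -44/5); label the merged cluster ES
  updated: d(ES,K)=29/2, d(ES,P)=24, d(ES,Q)=55/2, d(ES,W)=34, d(ES,Y)=28
iteration 2: select P,W (d=16, Q=-193); attach at lengths (57/8, 71/8); label the merged cluster PW
  updated: d(ES,PW)=21, d(K,PW)=37/2, d(PW,Q)=25/2, d(PW,Y)=57/2
iteration 3: select K,Y (d=2, Q=-229/2); attach at lengths (-25/12, 49/12); label the merged cluster KY
  updated: d(ES,KY)=81/4, d(KY,PW)=45/2, d(KY,Q)=25/2
iteration 4: select ES,KY (d=81/4, Q=-167/2); attach at lengths (27/2, 27/4); label the merged cluster EKSY
  updated: d(EKSY,PW)=93/8, d(EKSY,Q)=79/8
iteration 5: select EKSY,PW (d=93/8, Q=-34); attach at lengths (9/2, 57/8); label the merged cluster EKPSWY
  updated: d(EKPSWY,Q)=43/8
iteration 6: select EKPSWY,Q (d=43/8); attach at lengths (43/16, 43/16); label the merged cluster EKPQSWY
final tree: ((((E:59/5,S:-44/5):27/2,(K:-25/12,Y:49/12):27/4):9/2,(P:57/8,W:71/8):57/8):43/16,Q:43/16)
total length: 233/4

59/5,-44/5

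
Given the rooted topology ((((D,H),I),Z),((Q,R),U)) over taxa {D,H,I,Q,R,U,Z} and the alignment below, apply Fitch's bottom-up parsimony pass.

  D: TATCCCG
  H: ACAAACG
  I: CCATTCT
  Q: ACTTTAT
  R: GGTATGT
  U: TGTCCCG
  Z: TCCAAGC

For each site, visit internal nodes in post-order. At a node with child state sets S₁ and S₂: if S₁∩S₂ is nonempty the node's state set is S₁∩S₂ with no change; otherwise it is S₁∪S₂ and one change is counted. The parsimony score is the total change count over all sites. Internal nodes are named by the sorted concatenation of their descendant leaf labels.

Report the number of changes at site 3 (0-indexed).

4

site 0, node DH: D={T} ∪ H={A} → {A,T} (+1)
site 0, node DHI: DH={A,T} ∪ I={C} → {A,C,T} (+1)
site 0, node DHIZ: DHI={A,C,T} ∩ Z={T} → {T} (+0)
site 0, node QR: Q={A} ∪ R={G} → {A,G} (+1)
site 0, node QRU: QR={A,G} ∪ U={T} → {A,G,T} (+1)
site 0, node DHIQRUZ: DHIZ={T} ∩ QRU={A,G,T} → {T} (+0)
site 1, node DH: D={A} ∪ H={C} → {A,C} (+1)
site 1, node DHI: DH={A,C} ∩ I={C} → {C} (+0)
site 1, node DHIZ: DHI={C} ∩ Z={C} → {C} (+0)
site 1, node QR: Q={C} ∪ R={G} → {C,G} (+1)
site 1, node QRU: QR={C,G} ∩ U={G} → {G} (+0)
site 1, node DHIQRUZ: DHIZ={C} ∪ QRU={G} → {C,G} (+1)
site 2, node DH: D={T} ∪ H={A} → {A,T} (+1)
site 2, node DHI: DH={A,T} ∩ I={A} → {A} (+0)
site 2, node DHIZ: DHI={A} ∪ Z={C} → {A,C} (+1)
site 2, node QR: Q={T} ∩ R={T} → {T} (+0)
site 2, node QRU: QR={T} ∩ U={T} → {T} (+0)
site 2, node DHIQRUZ: DHIZ={A,C} ∪ QRU={T} → {A,C,T} (+1)
site 3, node DH: D={C} ∪ H={A} → {A,C} (+1)
site 3, node DHI: DH={A,C} ∪ I={T} → {A,C,T} (+1)
site 3, node DHIZ: DHI={A,C,T} ∩ Z={A} → {A} (+0)
site 3, node QR: Q={T} ∪ R={A} → {A,T} (+1)
site 3, node QRU: QR={A,T} ∪ U={C} → {A,C,T} (+1)
site 3, node DHIQRUZ: DHIZ={A} ∩ QRU={A,C,T} → {A} (+0)
site 4, node DH: D={C} ∪ H={A} → {A,C} (+1)
site 4, node DHI: DH={A,C} ∪ I={T} → {A,C,T} (+1)
site 4, node DHIZ: DHI={A,C,T} ∩ Z={A} → {A} (+0)
site 4, node QR: Q={T} ∩ R={T} → {T} (+0)
site 4, node QRU: QR={T} ∪ U={C} → {C,T} (+1)
site 4, node DHIQRUZ: DHIZ={A} ∪ QRU={C,T} → {A,C,T} (+1)
site 5, node DH: D={C} ∩ H={C} → {C} (+0)
site 5, node DHI: DH={C} ∩ I={C} → {C} (+0)
site 5, node DHIZ: DHI={C} ∪ Z={G} → {C,G} (+1)
site 5, node QR: Q={A} ∪ R={G} → {A,G} (+1)
site 5, node QRU: QR={A,G} ∪ U={C} → {A,C,G} (+1)
site 5, node DHIQRUZ: DHIZ={C,G} ∩ QRU={A,C,G} → {C,G} (+0)
site 6, node DH: D={G} ∩ H={G} → {G} (+0)
site 6, node DHI: DH={G} ∪ I={T} → {G,T} (+1)
site 6, node DHIZ: DHI={G,T} ∪ Z={C} → {C,G,T} (+1)
site 6, node QR: Q={T} ∩ R={T} → {T} (+0)
site 6, node QRU: QR={T} ∪ U={G} → {G,T} (+1)
site 6, node DHIQRUZ: DHIZ={C,G,T} ∩ QRU={G,T} → {G,T} (+0)
per-site changes: [4, 3, 3, 4, 4, 3, 3]; total = 24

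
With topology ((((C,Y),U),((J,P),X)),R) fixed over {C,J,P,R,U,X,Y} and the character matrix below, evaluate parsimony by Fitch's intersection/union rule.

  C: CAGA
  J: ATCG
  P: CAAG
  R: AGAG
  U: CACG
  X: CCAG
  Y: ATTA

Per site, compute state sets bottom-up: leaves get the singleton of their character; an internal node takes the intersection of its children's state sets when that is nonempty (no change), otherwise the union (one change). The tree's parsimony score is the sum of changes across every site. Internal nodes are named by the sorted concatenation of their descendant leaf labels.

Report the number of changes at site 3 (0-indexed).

CY@0: {C} ∪ {A} = {A,C} (union, +1)
CUY@0: {A,C} ∩ {C} = {C} (intersection, +0)
JP@0: {A} ∪ {C} = {A,C} (union, +1)
JPX@0: {A,C} ∩ {C} = {C} (intersection, +0)
CJPUXY@0: {C} ∩ {C} = {C} (intersection, +0)
CJPRUXY@0: {C} ∪ {A} = {A,C} (union, +1)
CY@1: {A} ∪ {T} = {A,T} (union, +1)
CUY@1: {A,T} ∩ {A} = {A} (intersection, +0)
JP@1: {T} ∪ {A} = {A,T} (union, +1)
JPX@1: {A,T} ∪ {C} = {A,C,T} (union, +1)
CJPUXY@1: {A} ∩ {A,C,T} = {A} (intersection, +0)
CJPRUXY@1: {A} ∪ {G} = {A,G} (union, +1)
CY@2: {G} ∪ {T} = {G,T} (union, +1)
CUY@2: {G,T} ∪ {C} = {C,G,T} (union, +1)
JP@2: {C} ∪ {A} = {A,C} (union, +1)
JPX@2: {A,C} ∩ {A} = {A} (intersection, +0)
CJPUXY@2: {C,G,T} ∪ {A} = {A,C,G,T} (union, +1)
CJPRUXY@2: {A,C,G,T} ∩ {A} = {A} (intersection, +0)
CY@3: {A} ∩ {A} = {A} (intersection, +0)
CUY@3: {A} ∪ {G} = {A,G} (union, +1)
JP@3: {G} ∩ {G} = {G} (intersection, +0)
JPX@3: {G} ∩ {G} = {G} (intersection, +0)
CJPUXY@3: {A,G} ∩ {G} = {G} (intersection, +0)
CJPRUXY@3: {G} ∩ {G} = {G} (intersection, +0)
per-site changes: [3, 4, 4, 1]; total = 12

1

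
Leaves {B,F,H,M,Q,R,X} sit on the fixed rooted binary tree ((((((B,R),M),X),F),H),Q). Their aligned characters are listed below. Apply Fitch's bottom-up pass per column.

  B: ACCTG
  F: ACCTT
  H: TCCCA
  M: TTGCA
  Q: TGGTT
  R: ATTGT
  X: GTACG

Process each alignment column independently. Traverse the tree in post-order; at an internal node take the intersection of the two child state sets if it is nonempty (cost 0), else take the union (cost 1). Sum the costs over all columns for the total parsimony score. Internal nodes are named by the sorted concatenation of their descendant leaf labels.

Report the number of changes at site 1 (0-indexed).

[col 0] BR: children B:{A}, R:{A} ∩→ {A}; cost 0
[col 0] BMR: children BR:{A}, M:{T} ∪→ {A,T}; cost 1
[col 0] BMRX: children BMR:{A,T}, X:{G} ∪→ {A,G,T}; cost 1
[col 0] BFMRX: children BMRX:{A,G,T}, F:{A} ∩→ {A}; cost 0
[col 0] BFHMRX: children BFMRX:{A}, H:{T} ∪→ {A,T}; cost 1
[col 0] BFHMQRX: children BFHMRX:{A,T}, Q:{T} ∩→ {T}; cost 0
[col 1] BR: children B:{C}, R:{T} ∪→ {C,T}; cost 1
[col 1] BMR: children BR:{C,T}, M:{T} ∩→ {T}; cost 0
[col 1] BMRX: children BMR:{T}, X:{T} ∩→ {T}; cost 0
[col 1] BFMRX: children BMRX:{T}, F:{C} ∪→ {C,T}; cost 1
[col 1] BFHMRX: children BFMRX:{C,T}, H:{C} ∩→ {C}; cost 0
[col 1] BFHMQRX: children BFHMRX:{C}, Q:{G} ∪→ {C,G}; cost 1
[col 2] BR: children B:{C}, R:{T} ∪→ {C,T}; cost 1
[col 2] BMR: children BR:{C,T}, M:{G} ∪→ {C,G,T}; cost 1
[col 2] BMRX: children BMR:{C,G,T}, X:{A} ∪→ {A,C,G,T}; cost 1
[col 2] BFMRX: children BMRX:{A,C,G,T}, F:{C} ∩→ {C}; cost 0
[col 2] BFHMRX: children BFMRX:{C}, H:{C} ∩→ {C}; cost 0
[col 2] BFHMQRX: children BFHMRX:{C}, Q:{G} ∪→ {C,G}; cost 1
[col 3] BR: children B:{T}, R:{G} ∪→ {G,T}; cost 1
[col 3] BMR: children BR:{G,T}, M:{C} ∪→ {C,G,T}; cost 1
[col 3] BMRX: children BMR:{C,G,T}, X:{C} ∩→ {C}; cost 0
[col 3] BFMRX: children BMRX:{C}, F:{T} ∪→ {C,T}; cost 1
[col 3] BFHMRX: children BFMRX:{C,T}, H:{C} ∩→ {C}; cost 0
[col 3] BFHMQRX: children BFHMRX:{C}, Q:{T} ∪→ {C,T}; cost 1
[col 4] BR: children B:{G}, R:{T} ∪→ {G,T}; cost 1
[col 4] BMR: children BR:{G,T}, M:{A} ∪→ {A,G,T}; cost 1
[col 4] BMRX: children BMR:{A,G,T}, X:{G} ∩→ {G}; cost 0
[col 4] BFMRX: children BMRX:{G}, F:{T} ∪→ {G,T}; cost 1
[col 4] BFHMRX: children BFMRX:{G,T}, H:{A} ∪→ {A,G,T}; cost 1
[col 4] BFHMQRX: children BFHMRX:{A,G,T}, Q:{T} ∩→ {T}; cost 0
per-site changes: [3, 3, 4, 4, 4]; total = 18

3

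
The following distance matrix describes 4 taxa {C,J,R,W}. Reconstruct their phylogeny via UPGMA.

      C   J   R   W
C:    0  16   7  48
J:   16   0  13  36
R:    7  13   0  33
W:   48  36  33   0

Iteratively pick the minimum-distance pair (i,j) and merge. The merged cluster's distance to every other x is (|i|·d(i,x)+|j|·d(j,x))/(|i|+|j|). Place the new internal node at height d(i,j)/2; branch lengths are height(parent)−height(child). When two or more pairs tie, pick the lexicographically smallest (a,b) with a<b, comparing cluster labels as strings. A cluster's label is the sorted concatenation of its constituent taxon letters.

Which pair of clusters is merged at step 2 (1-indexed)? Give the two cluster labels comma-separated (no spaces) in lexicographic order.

CR,J

1. join C+R (d=7) ⇒ CR; edges |C|=7/2, |R|=7/2
  updated: d(CR,J)=29/2, d(CR,W)=81/2
2. join CR+J (d=29/2) ⇒ CJR; edges |CR|=15/4, |J|=29/4
  updated: d(CJR,W)=39
3. join CJR+W (d=39) ⇒ CJRW; edges |CJR|=49/4, |W|=39/2
final tree: (((C:7/2,R:7/2):15/4,J:29/4):49/4,W:39/2)
total length: 199/4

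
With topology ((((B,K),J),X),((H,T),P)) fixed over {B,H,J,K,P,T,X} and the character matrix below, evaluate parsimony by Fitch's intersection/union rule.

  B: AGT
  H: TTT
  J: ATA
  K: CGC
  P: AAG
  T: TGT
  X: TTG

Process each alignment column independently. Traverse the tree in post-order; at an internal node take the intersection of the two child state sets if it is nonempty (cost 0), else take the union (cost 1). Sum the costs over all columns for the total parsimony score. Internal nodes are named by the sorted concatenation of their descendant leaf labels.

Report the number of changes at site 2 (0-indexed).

BK@0: {A} ∪ {C} = {A,C} (union, +1)
BJK@0: {A,C} ∩ {A} = {A} (intersection, +0)
BJKX@0: {A} ∪ {T} = {A,T} (union, +1)
HT@0: {T} ∩ {T} = {T} (intersection, +0)
HPT@0: {T} ∪ {A} = {A,T} (union, +1)
BHJKPTX@0: {A,T} ∩ {A,T} = {A,T} (intersection, +0)
BK@1: {G} ∩ {G} = {G} (intersection, +0)
BJK@1: {G} ∪ {T} = {G,T} (union, +1)
BJKX@1: {G,T} ∩ {T} = {T} (intersection, +0)
HT@1: {T} ∪ {G} = {G,T} (union, +1)
HPT@1: {G,T} ∪ {A} = {A,G,T} (union, +1)
BHJKPTX@1: {T} ∩ {A,G,T} = {T} (intersection, +0)
BK@2: {T} ∪ {C} = {C,T} (union, +1)
BJK@2: {C,T} ∪ {A} = {A,C,T} (union, +1)
BJKX@2: {A,C,T} ∪ {G} = {A,C,G,T} (union, +1)
HT@2: {T} ∩ {T} = {T} (intersection, +0)
HPT@2: {T} ∪ {G} = {G,T} (union, +1)
BHJKPTX@2: {A,C,G,T} ∩ {G,T} = {G,T} (intersection, +0)
per-site changes: [3, 3, 4]; total = 10

4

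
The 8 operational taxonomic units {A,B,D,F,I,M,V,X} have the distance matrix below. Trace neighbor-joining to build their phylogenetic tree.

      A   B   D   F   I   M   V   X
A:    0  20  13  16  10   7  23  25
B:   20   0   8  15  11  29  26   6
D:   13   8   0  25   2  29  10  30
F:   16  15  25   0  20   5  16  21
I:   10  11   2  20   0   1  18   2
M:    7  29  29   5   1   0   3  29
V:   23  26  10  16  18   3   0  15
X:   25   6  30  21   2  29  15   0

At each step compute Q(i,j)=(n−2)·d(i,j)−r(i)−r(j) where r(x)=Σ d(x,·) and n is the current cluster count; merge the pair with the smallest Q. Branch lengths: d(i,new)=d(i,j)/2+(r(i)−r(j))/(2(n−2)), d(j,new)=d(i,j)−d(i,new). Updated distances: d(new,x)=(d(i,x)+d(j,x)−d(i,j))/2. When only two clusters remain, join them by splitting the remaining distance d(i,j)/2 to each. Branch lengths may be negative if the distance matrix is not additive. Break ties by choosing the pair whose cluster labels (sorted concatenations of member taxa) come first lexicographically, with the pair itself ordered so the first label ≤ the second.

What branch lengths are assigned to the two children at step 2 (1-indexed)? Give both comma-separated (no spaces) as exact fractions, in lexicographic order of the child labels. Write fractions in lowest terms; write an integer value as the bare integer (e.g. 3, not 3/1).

-3/20,63/20

step 1: merge (B,X) at d=6, Q=-207; branch lengths B→23/12, X→49/12; new cluster BX
  updated: d(A,BX)=39/2, d(BX,D)=16, d(BX,F)=15, d(BX,I)=7/2, d(BX,M)=26, d(BX,V)=35/2
step 2: merge (M,V) at d=3, Q=-287/2; branch lengths M→-3/20, V→63/20; new cluster MV
  updated: d(A,MV)=27/2, d(BX,MV)=81/4, d(D,MV)=18, d(F,MV)=9, d(I,MV)=8
step 3: merge (F,MV) at d=9, Q=-471/4; branch lengths F→209/32, MV→79/32; new cluster FMV
  updated: d(A,FMV)=41/4, d(BX,FMV)=105/8, d(D,FMV)=17, d(FMV,I)=19/2
step 4: merge (A,FMV) at d=41/4, Q=-575/8; branch lengths A→269/48, FMV→223/48; new cluster AFMV
  updated: d(AFMV,BX)=179/16, d(AFMV,D)=79/8, d(AFMV,I)=37/8
step 5: merge (AFMV,BX) at d=179/16, Q=-34; branch lengths AFMV→139/32, BX→219/32; new cluster ABFMVX
  updated: d(ABFMVX,D)=235/32, d(ABFMVX,I)=-49/32
step 6: merge (ABFMVX,D) at d=235/32, Q=-125/16; branch lengths ABFMVX→61/32, D→87/16; new cluster ABDFMVX
  updated: d(ABDFMVX,I)=-55/16
step 7: merge (ABDFMVX,I) at d=-55/16; branch lengths ABDFMVX→-55/32, I→-55/32; new cluster ABDFIMVX
final tree: ((((A:269/48,(F:209/32,(M:-3/20,V:63/20):79/32):223/48):139/32,(B:23/12,X:49/12):219/32):61/32,D:87/16):-55/32,I:-55/32)
total length: 1387/32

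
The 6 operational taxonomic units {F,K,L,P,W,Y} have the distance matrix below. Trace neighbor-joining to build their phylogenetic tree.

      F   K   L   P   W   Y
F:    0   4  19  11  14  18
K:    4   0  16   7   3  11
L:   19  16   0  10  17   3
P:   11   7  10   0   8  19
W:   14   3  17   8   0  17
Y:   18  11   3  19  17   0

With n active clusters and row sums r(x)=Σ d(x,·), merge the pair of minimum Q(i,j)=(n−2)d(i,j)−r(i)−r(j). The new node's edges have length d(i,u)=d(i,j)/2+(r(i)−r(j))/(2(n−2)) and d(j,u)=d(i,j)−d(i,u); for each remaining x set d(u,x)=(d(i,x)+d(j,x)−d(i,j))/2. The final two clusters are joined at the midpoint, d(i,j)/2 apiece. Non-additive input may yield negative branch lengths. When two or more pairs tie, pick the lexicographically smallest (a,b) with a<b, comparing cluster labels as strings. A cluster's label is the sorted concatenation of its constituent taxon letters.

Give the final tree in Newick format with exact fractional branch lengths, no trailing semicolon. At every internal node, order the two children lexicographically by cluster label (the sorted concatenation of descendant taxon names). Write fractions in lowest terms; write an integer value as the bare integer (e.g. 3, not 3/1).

step 1: merge (L,Y) at d=3, Q=-121; branch lengths L→9/8, Y→15/8; new cluster LY
  updated: d(F,LY)=17, d(K,LY)=12, d(LY,P)=13, d(LY,W)=31/2
step 2: merge (F,K) at d=4, Q=-60; branch lengths F→16/3, K→-4/3; new cluster FK
  updated: d(FK,LY)=25/2, d(FK,P)=7, d(FK,W)=13/2
step 3: merge (FK,W) at d=13/2, Q=-43; branch lengths FK→9/4, W→17/4; new cluster FKW
  updated: d(FKW,LY)=43/4, d(FKW,P)=17/4
step 4: merge (FKW,LY) at d=43/4, Q=-28; branch lengths FKW→1, LY→39/4; new cluster FKLWY
  updated: d(FKLWY,P)=13/4
step 5: merge (FKLWY,P) at d=13/4; branch lengths FKLWY→13/8, P→13/8; new cluster FKLPWY
final tree: ((((F:16/3,K:-4/3):9/4,W:17/4):1,(L:9/8,Y:15/8):39/4):13/8,P:13/8)
total length: 55/2

((((F:16/3,K:-4/3):9/4,W:17/4):1,(L:9/8,Y:15/8):39/4):13/8,P:13/8)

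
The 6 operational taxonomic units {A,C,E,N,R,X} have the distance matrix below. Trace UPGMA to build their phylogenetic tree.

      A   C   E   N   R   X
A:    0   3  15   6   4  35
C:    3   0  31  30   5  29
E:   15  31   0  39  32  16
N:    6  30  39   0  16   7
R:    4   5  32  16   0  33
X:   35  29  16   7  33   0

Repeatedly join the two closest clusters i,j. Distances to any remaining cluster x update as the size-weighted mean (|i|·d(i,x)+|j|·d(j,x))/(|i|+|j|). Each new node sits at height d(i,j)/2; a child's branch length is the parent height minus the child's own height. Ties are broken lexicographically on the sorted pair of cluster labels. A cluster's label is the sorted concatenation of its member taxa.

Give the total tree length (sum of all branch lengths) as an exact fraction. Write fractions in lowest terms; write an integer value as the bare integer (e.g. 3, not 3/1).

iteration 1: select A,C (d=3); attach at lengths (3/2, 3/2); label the merged cluster AC
  updated: d(AC,E)=23, d(AC,N)=18, d(AC,R)=9/2, d(AC,X)=32
iteration 2: select AC,R (d=9/2); attach at lengths (3/4, 9/4); label the merged cluster ACR
  updated: d(ACR,E)=26, d(ACR,N)=52/3, d(ACR,X)=97/3
iteration 3: select N,X (d=7); attach at lengths (7/2, 7/2); label the merged cluster NX
  updated: d(ACR,NX)=149/6, d(E,NX)=55/2
iteration 4: select ACR,NX (d=149/6); attach at lengths (61/6, 107/12); label the merged cluster ACNRX
  updated: d(ACNRX,E)=133/5
iteration 5: select ACNRX,E (d=133/5); attach at lengths (53/60, 133/10); label the merged cluster ACENRX
final tree: ((((A:3/2,C:3/2):3/4,R:9/4):61/6,(N:7/2,X:7/2):107/12):53/60,E:133/10)
total length: 694/15

694/15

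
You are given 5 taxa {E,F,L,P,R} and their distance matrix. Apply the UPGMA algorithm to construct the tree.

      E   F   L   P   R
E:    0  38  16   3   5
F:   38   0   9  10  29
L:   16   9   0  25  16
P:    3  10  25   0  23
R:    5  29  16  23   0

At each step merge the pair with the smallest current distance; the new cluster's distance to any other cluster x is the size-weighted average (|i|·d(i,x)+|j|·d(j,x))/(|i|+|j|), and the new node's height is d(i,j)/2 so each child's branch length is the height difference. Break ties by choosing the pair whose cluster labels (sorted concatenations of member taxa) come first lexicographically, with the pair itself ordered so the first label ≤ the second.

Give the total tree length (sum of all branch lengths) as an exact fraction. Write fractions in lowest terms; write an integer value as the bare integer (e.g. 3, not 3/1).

106/3

step 1: merge (E,P) at d=3; branch lengths E→3/2, P→3/2; new cluster EP
  updated: d(EP,F)=24, d(EP,L)=41/2, d(EP,R)=14
step 2: merge (F,L) at d=9; branch lengths F→9/2, L→9/2; new cluster FL
  updated: d(EP,FL)=89/4, d(FL,R)=45/2
step 3: merge (EP,R) at d=14; branch lengths EP→11/2, R→7; new cluster EPR
  updated: d(EPR,FL)=67/3
step 4: merge (EPR,FL) at d=67/3; branch lengths EPR→25/6, FL→20/3; new cluster EFLPR
final tree: (((E:3/2,P:3/2):11/2,R:7):25/6,(F:9/2,L:9/2):20/3)
total length: 106/3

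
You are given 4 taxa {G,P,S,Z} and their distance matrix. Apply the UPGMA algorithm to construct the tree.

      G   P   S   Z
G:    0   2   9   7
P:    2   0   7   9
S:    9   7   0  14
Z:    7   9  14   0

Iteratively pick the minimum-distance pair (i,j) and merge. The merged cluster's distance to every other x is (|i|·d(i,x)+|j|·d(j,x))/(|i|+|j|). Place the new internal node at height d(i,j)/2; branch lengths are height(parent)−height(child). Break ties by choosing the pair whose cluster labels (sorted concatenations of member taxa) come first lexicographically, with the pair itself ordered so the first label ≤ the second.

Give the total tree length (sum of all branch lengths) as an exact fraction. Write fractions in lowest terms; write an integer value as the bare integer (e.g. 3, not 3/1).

1. join G+P (d=2) ⇒ GP; edges |G|=1, |P|=1
  updated: d(GP,S)=8, d(GP,Z)=8
2. join GP+S (d=8) ⇒ GPS; edges |GP|=3, |S|=4
  updated: d(GPS,Z)=10
3. join GPS+Z (d=10) ⇒ GPSZ; edges |GPS|=1, |Z|=5
final tree: (((G:1,P:1):3,S:4):1,Z:5)
total length: 15

15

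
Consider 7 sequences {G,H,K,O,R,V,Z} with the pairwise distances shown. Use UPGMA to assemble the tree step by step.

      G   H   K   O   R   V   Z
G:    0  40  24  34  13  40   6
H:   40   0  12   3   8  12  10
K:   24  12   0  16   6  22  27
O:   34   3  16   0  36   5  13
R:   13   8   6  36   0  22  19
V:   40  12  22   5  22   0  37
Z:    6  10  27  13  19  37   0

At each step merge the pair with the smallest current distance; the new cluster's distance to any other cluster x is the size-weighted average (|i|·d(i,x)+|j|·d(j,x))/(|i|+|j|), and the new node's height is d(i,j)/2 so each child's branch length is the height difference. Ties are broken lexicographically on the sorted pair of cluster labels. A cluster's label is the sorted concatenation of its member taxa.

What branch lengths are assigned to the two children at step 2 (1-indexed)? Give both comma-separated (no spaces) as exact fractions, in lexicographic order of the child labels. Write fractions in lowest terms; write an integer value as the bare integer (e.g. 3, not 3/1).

3,3

iteration 1: select H,O (d=3); attach at lengths (3/2, 3/2); label the merged cluster HO
  updated: d(G,HO)=37, d(HO,K)=14, d(HO,R)=22, d(HO,V)=17/2, d(HO,Z)=23/2
iteration 2: select G,Z (d=6); attach at lengths (3, 3); label the merged cluster GZ
  updated: d(GZ,HO)=97/4, d(GZ,K)=51/2, d(GZ,R)=16, d(GZ,V)=77/2
iteration 3: select K,R (d=6); attach at lengths (3, 3); label the merged cluster KR
  updated: d(GZ,KR)=83/4, d(HO,KR)=18, d(KR,V)=22
iteration 4: select HO,V (d=17/2); attach at lengths (11/4, 17/4); label the merged cluster HOV
  updated: d(GZ,HOV)=29, d(HOV,KR)=58/3
iteration 5: select HOV,KR (d=58/3); attach at lengths (65/12, 20/3); label the merged cluster HKORV
  updated: d(GZ,HKORV)=257/10
iteration 6: select GZ,HKORV (d=257/10); attach at lengths (197/20, 191/60); label the merged cluster GHKORVZ
final tree: ((G:3,Z:3):197/20,(((H:3/2,O:3/2):11/4,V:17/4):65/12,(K:3,R:3):20/3):191/60)
total length: 2827/60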